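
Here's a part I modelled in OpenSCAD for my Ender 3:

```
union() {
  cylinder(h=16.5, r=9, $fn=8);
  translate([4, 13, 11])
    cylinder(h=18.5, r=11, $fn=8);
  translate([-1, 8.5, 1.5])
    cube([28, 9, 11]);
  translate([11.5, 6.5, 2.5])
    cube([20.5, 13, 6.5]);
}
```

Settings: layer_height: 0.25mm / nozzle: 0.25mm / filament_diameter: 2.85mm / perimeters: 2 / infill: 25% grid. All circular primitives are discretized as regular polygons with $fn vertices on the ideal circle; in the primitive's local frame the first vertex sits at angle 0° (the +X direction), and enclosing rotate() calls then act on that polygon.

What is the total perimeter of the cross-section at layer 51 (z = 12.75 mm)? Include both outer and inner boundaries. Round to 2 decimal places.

93.19 mm

At z = 12.75 mm: the r=9 cylinder gives a regular 8-gon of circumradius 9 (constant along its height) (perimeter = 2·8·9.000·sin(180°/8) = 55.11 mm); the cylinder at (4, 13): section is a regular 8-gon, circumradius r=11 (perimeter = 2·8·11.000·sin(180°/8) = 67.35 mm); the cube at (-1, 8.5) is not intersected at this z (z outside [1.5, 12.5]); the cube at (11.5, 6.5) does not reach this height (z outside [2.5, 9]); Combining (union): the regions partially overlap (shared area 48.85 mm²), so the edge portions inside another operand are dropped and the merged outline is re-measured after clipping — boundary = 93.19 mm. Overall, the cross-section is a single solid region. Total boundary length (outer) = 93.19 mm.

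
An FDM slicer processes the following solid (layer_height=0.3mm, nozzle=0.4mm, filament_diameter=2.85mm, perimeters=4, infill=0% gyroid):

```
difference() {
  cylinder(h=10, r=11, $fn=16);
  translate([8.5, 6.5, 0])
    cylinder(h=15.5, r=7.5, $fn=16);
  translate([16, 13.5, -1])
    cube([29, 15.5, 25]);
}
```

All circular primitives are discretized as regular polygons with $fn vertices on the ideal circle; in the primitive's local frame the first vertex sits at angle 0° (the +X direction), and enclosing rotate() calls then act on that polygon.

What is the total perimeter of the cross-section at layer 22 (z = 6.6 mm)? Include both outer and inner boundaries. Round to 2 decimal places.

At z = 6.6 mm: the r=11 cylinder contributes a regular 16-gon of circumradius 11 (perimeter = 2·16·11.000·sin(180°/16) = 68.67 mm); the r=7.5 cylinder at (8.5, 6.5) contributes a regular 16-gon of circumradius 7.5 (perimeter = 2·16·7.500·sin(180°/16) = 46.82 mm); the cube at (16, 13.5) (footprint 29×15.5) is included at this height (perimeter 89.00 mm); Subtracting the remaining from the first: starting from the r=11 cylinder, the r=7.5 cylinder at (8.5, 6.5) partially overlaps it — only the 75.75 mm² overlap (of its 172.21 mm²) is removed, clipping the outline; the 29×15.5 cube at (16, 13.5) misses the remaining region (no effect) — boundary = 71.84 mm. Overall, the cross-section is a single solid region. Total boundary length (outer) = 71.84 mm.

71.84 mm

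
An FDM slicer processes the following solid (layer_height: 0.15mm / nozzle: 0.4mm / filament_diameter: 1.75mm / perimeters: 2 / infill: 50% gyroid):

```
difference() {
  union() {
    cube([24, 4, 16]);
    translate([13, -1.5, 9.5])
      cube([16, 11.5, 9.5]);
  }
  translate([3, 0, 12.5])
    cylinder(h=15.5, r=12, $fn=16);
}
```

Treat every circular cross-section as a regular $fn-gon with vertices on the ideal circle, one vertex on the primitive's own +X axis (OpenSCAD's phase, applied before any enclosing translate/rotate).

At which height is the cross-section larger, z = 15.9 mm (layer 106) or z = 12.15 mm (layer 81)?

layer 81 (z = 12.15 mm)

Layer 106 (z = 15.9): the cube (footprint 24×4) is included at this height (area 96.00 mm²); the cube at (13, -1.5) (footprint 16×11.5) is included at this height (area 184.00 mm²); Combining (union): the regions partially overlap — summed areas 280.00 mm² minus the doubly-counted overlap 44.00 mm² gives 236.00 mm² — area = 236.00 mm²; the cylinder at (3, 0): section is a regular 16-gon, circumradius r=12 (area = (16/2)·12.000²·sin(360°/16) = 440.85 mm²); Taking the first minus the rest: starting from that combined region (236.00 mm²), the r=12 cylinder at (3, 0) partially overlaps it — only the 62.75 mm² overlap (of its 440.85 mm²) is removed, clipping the outline — area = 173.25 mm². So its area = 173.25 mm². Layer 81 (z = 12.15): the cube is present — its section is the full 24×4 rectangle (area 96.00 mm²); the cube at (13, -1.5) (footprint 16×11.5) is included at this height (area 184.00 mm²); Combining (union): the regions partially overlap — summed areas 280.00 mm² minus the doubly-counted overlap 44.00 mm² gives 236.00 mm² — area = 236.00 mm²; the cylinder at (3, 0) does not reach this height (z outside [12.5, 28]); After the difference (first − rest): none of the subtracted shapes is present at this height, so the result so far is unchanged — area = 236.00 mm². So its area = 236.00 mm². Layer 81 is larger (236.00 vs 173.25 mm²).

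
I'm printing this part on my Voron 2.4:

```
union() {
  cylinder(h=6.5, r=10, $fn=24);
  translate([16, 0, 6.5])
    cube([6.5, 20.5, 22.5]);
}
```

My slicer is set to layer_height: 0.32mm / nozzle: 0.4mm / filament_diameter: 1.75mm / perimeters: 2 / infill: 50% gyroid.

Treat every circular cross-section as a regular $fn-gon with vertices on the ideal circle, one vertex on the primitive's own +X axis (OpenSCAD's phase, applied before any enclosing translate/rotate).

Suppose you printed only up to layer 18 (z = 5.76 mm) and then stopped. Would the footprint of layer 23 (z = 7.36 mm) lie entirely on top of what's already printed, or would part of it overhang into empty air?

part overhangs

Compare the two slices. At z = 5.76: the r=10 cylinder gives a regular 24-gon of circumradius 10 (constant along its height) (area = (24/2)·10.000²·sin(360°/24) = 310.58 mm²); the cube at (16, 0) is absent (z outside [6.5, 29]); Merging all regions: only the r=10 cylinder is present, so the union is just that shape — area = 310.58 mm². At z = 7.36: the cylinder does not reach this height (z outside [0, 6.5]); the cube at (16, 0) (footprint 6.5×20.5) is included at this height (area 133.25 mm²); Combining (union): only the 6.5×20.5 cube at (16, 0) is present, so the union is just that shape — area = 133.25 mm². Checking containment: at z = 7.36 the cross-section extends beyond the z = 5.76 cross-section by about 133.25 mm².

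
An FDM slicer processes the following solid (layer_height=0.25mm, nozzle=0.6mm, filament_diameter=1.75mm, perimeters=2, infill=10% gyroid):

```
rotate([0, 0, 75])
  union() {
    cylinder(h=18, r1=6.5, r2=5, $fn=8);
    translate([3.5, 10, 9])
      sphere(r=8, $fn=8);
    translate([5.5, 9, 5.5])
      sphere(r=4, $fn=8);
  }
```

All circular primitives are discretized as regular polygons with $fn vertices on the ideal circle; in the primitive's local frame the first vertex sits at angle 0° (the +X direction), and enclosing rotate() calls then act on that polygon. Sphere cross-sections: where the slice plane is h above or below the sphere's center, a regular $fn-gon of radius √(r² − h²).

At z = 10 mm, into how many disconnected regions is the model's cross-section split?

1

At z = 10 mm: the cone (r1=6.5→r2=5) has section circumradius 5.667 here — a regular 8-gon; the r=8 sphere at (3.5, 10) slices to a regular 8-gon of circumradius 7.937 (√(r²−h²) with h=1 from center); the sphere at (5.5, 9) does not reach this height (|z−center|=4.500 > r=4); Combining (union): the regions partially overlap (shared area 11.79 mm²), so overlapping operands fuse into one piece — 1 connected region; (whole slice rotated 75° about Z — lengths, areas and connectivity unchanged). The result has 1 disconnected region.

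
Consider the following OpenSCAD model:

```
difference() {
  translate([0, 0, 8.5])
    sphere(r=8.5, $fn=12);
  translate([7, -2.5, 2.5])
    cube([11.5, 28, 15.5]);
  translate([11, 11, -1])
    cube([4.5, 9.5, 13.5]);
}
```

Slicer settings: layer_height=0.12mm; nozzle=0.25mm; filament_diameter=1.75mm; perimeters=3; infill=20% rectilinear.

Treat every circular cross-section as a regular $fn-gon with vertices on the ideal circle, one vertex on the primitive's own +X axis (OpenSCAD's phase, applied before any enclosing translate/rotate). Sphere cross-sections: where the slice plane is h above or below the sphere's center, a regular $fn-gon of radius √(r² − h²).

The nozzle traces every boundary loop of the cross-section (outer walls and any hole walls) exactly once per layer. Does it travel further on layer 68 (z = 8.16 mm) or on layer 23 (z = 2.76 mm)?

layer 68 (z = 8.16 mm)

Layer 68 (z = 8.16): the sphere: section is a regular 12-gon, circumradius = √(r²−h²) = √(8.5²−0.34²) = 8.493 (perimeter = 2·12·8.493·sin(180°/12) = 52.76 mm); the 11.5×28 cube at (7, -2.5) contributes its full rectangle (perimeter 79.00 mm); the cube at (11, 11) is present — its section is the full 4.5×9.5 rectangle (perimeter 28.00 mm); Taking the first minus the rest: starting from the r=8.5 sphere, the 11.5×28 cube at (7, -2.5) partially overlaps it — only the 6.88 mm² overlap (of its 322.00 mm²) is removed, clipping the outline; the 4.5×9.5 cube at (11, 11) misses the remaining region (no effect) — boundary = 53.19 mm. So its perimeter = 53.19 mm. Layer 23 (z = 2.76): the r=8.5 sphere slices to a regular 12-gon of circumradius 6.269 (√(r²−h²) with h=5.74 from center) (perimeter = 2·12·6.269·sin(180°/12) = 38.94 mm); the cube at (7, -2.5) is present — its section is the full 11.5×28 rectangle (perimeter 79.00 mm); the cube at (11, 11) is present — its section is the full 4.5×9.5 rectangle (perimeter 28.00 mm); After the difference (first − rest): starting from the r=8.5 sphere, the 11.5×28 cube at (7, -2.5) misses the remaining region (no effect); the 4.5×9.5 cube at (11, 11) misses the remaining region (no effect) — boundary = 38.94 mm. So its perimeter = 38.94 mm. Layer 68 is larger (53.19 vs 38.94 mm).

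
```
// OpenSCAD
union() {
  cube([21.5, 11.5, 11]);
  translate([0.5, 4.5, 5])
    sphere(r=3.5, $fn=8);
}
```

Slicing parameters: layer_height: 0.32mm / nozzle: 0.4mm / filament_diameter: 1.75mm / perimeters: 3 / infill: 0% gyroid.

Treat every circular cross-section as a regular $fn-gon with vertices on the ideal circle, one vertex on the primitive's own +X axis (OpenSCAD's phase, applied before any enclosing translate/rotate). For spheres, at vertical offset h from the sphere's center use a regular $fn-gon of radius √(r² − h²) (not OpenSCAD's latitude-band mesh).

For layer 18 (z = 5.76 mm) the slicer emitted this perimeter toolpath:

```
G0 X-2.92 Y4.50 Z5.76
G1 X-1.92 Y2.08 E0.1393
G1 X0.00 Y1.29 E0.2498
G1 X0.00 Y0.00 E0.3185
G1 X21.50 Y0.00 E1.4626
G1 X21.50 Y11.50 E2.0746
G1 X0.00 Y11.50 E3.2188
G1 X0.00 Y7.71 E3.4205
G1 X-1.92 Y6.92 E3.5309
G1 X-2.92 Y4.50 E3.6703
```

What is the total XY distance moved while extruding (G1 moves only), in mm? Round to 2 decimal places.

Sum the Euclidean lengths of each G1 segment: total = 68.97 mm.

68.97 mm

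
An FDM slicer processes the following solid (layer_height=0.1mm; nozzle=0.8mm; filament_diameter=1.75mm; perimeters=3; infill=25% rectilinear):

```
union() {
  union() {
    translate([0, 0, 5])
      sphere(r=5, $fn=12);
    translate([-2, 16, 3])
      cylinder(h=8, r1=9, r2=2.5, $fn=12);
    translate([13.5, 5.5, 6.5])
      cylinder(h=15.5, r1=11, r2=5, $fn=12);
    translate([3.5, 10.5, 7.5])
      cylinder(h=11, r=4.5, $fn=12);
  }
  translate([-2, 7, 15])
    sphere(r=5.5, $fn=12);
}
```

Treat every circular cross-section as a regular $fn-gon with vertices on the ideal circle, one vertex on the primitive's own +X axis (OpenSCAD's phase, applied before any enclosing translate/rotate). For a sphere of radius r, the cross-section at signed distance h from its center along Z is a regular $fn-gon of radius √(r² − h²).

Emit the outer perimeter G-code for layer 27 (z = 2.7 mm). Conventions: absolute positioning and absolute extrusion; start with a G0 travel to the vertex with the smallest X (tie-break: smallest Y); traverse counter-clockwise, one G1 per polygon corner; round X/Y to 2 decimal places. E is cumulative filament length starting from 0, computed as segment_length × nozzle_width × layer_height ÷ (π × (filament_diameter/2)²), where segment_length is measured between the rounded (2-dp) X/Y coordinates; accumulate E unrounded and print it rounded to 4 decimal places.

At z = 2.7 mm: the r=5 sphere contributes a regular 12-gon of circumradius √(5²−2.3²) = 4.440; the cone at (-2, 16) is not intersected at this z (z outside [3, 11]); the cone at (13.5, 5.5) is absent (z outside [6.5, 22]); the cylinder at (3.5, 10.5) is absent (z outside [7.5, 18.5]); Merging all regions: only the r=5 sphere is present, so the union is just that shape — 1 connected region; the sphere at (-2, 7) does not reach this height (|z−center|=12.300 > r=5.5); Taking the union: only the result so far is present, so the union is just that shape — 1 connected region. The outline is a single polygon with 12 vertices. Extrusion per mm of travel: 0.8 × 0.1 / (π × 0.875²) = 0.033260. Accumulating E over each segment gives final E = 0.9167.

G0 X-4.44 Y0.00 Z2.70
G1 X-3.84 Y-2.22 E0.0765
G1 X-2.22 Y-3.84 E0.1527
G1 X0.00 Y-4.44 E0.2292
G1 X2.22 Y-3.84 E0.3057
G1 X3.84 Y-2.22 E0.3819
G1 X4.44 Y0.00 E0.4583
G1 X3.84 Y2.22 E0.5348
G1 X2.22 Y3.84 E0.6110
G1 X0.00 Y4.44 E0.6875
G1 X-2.22 Y3.84 E0.7640
G1 X-3.84 Y2.22 E0.8402
G1 X-4.44 Y0.00 E0.9167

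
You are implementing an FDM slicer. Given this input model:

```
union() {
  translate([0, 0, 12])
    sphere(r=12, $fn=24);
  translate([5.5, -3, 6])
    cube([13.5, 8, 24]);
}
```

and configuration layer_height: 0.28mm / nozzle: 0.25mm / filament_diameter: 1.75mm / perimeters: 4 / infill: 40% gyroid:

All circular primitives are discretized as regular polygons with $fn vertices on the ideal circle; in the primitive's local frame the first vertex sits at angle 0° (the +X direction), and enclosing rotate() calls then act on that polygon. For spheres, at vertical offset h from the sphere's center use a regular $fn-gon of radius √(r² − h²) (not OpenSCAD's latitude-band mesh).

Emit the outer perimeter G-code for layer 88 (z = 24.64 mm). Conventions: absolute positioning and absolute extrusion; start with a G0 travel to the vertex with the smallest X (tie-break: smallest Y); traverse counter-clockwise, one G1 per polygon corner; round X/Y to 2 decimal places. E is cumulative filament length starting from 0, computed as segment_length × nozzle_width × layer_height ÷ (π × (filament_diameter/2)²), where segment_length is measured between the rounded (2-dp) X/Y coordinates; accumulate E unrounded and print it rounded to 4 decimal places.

G0 X5.50 Y-3.00 Z24.64
G1 X19.00 Y-3.00 E0.3929
G1 X19.00 Y5.00 E0.6257
G1 X5.50 Y5.00 E1.0186
G1 X5.50 Y-3.00 E1.2514

At z = 24.64 mm: the sphere is not intersected at this z (|z−center|=12.640 > r=12); the cube at (5.5, -3) is present — its section is the full 13.5×8 rectangle; Combining (union): only the 13.5×8 cube at (5.5, -3) is present, so the union is just that shape — 1 connected region. The outline is a single polygon with 4 vertices. Extrusion per mm of travel: 0.25 × 0.28 / (π × 0.875²) = 0.029103. Accumulating E over each segment gives final E = 1.2514.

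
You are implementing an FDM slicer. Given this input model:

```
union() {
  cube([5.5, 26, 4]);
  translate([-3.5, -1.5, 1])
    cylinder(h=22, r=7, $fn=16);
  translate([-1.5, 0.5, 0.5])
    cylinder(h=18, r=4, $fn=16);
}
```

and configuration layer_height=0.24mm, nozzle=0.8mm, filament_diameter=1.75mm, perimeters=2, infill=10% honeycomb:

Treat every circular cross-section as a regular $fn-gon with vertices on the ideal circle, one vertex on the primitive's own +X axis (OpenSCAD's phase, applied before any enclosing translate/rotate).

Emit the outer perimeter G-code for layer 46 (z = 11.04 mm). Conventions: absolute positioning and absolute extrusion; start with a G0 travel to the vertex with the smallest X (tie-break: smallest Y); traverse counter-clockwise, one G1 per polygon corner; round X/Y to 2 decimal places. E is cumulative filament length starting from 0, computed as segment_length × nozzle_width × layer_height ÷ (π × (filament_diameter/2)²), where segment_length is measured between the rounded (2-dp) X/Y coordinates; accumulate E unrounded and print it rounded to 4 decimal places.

At z = 11.04 mm: the cube does not reach this height (z outside [0, 4]); the r=7 cylinder at (-3.5, -1.5) contributes a regular 16-gon of circumradius 7; the r=4 cylinder at (-1.5, 0.5) contributes a regular 16-gon of circumradius 4; Merging all regions: the r=4 cylinder at (-1.5, 0.5) lies entirely inside the r=7 cylinder at (-3.5, -1.5), so the union is just the r=7 cylinder at (-3.5, -1.5) — 1 connected region. The outline is a single polygon with 16 vertices. Extrusion per mm of travel: 0.8 × 0.24 / (π × 0.875²) = 0.079824. Accumulating E over each segment gives final E = 3.4892.

G0 X-10.50 Y-1.50 Z11.04
G1 X-9.97 Y-4.18 E0.2181
G1 X-8.45 Y-6.45 E0.4361
G1 X-6.18 Y-7.97 E0.6542
G1 X-3.50 Y-8.50 E0.8723
G1 X-0.82 Y-7.97 E1.0904
G1 X1.45 Y-6.45 E1.3084
G1 X2.97 Y-4.18 E1.5265
G1 X3.50 Y-1.50 E1.7446
G1 X2.97 Y1.18 E1.9627
G1 X1.45 Y3.45 E2.1807
G1 X-0.82 Y4.97 E2.3988
G1 X-3.50 Y5.50 E2.6169
G1 X-6.18 Y4.97 E2.8349
G1 X-8.45 Y3.45 E3.0530
G1 X-9.97 Y1.18 E3.2711
G1 X-10.50 Y-1.50 E3.4892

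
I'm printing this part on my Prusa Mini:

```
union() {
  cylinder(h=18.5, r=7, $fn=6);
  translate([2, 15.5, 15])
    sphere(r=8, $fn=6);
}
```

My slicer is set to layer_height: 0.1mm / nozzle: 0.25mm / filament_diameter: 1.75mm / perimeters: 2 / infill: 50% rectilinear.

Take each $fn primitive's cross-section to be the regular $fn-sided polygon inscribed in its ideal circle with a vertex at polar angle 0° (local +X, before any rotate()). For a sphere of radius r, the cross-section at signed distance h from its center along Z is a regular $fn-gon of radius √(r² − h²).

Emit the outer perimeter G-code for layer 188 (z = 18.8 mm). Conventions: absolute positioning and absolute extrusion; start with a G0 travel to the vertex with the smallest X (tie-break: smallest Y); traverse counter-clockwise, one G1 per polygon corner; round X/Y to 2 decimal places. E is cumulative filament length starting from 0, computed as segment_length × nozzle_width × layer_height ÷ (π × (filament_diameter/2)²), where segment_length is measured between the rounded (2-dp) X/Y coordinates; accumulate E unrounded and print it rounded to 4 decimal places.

G0 X-5.04 Y15.50 Z18.80
G1 X-1.52 Y9.40 E0.0732
G1 X5.52 Y9.40 E0.1464
G1 X9.04 Y15.50 E0.2196
G1 X5.52 Y21.60 E0.2928
G1 X-1.52 Y21.60 E0.3659
G1 X-5.04 Y15.50 E0.4391

At z = 18.8 mm: the cylinder is absent (z outside [0, 18.5]); the r=8 sphere at (2, 15.5) slices to a regular 6-gon of circumradius 7.040 (√(r²−h²) with h=3.8 from center); Combining (union): only the r=8 sphere at (2, 15.5) is present, so the union is just that shape — 1 connected region. The outline is a single polygon with 6 vertices. Extrusion per mm of travel: 0.25 × 0.1 / (π × 0.875²) = 0.010394. Accumulating E over each segment gives final E = 0.4391.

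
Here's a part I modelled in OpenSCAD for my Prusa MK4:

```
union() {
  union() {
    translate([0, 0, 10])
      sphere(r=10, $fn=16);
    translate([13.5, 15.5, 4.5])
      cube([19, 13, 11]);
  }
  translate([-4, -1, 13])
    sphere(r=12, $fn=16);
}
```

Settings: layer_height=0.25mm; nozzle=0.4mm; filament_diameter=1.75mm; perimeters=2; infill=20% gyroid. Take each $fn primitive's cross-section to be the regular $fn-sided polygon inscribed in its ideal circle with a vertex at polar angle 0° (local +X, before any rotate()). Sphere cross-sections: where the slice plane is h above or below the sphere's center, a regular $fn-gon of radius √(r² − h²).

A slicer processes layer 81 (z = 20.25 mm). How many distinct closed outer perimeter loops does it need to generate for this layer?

1

At z = 20.25 mm: the sphere is absent (|z−center|=10.250 > r=10); the cube at (13.5, 15.5) does not reach this height (z outside [4.5, 15.5]); Merging all regions: nothing is present at this height; the sphere at (-4, -1): section is a regular 16-gon, circumradius = √(r²−h²) = √(12²−7.25²) = 9.562; Combining (union): only the r=12 sphere at (-4, -1) is present, so the union is just that shape — 1 connected region. The result has 1 disconnected region.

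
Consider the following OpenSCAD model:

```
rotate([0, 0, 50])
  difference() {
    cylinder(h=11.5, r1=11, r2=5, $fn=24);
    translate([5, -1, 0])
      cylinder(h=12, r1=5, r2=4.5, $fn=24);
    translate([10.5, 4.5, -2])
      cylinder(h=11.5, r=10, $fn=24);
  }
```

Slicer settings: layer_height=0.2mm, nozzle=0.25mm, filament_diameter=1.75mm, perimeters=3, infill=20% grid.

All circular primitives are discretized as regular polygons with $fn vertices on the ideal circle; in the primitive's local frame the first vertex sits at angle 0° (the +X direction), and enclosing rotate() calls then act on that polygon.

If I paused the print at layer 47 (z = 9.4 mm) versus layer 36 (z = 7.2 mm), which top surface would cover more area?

Layer 47 (z = 9.4): the cone contributes a regular 24-gon of circumradius 6.096 (interpolated between r1=11 and r2=5 at t=0.817) (area = (24/2)·6.096²·sin(360°/24) = 115.40 mm²); the cone at (5, -1) contributes a regular 24-gon of circumradius 4.608 (interpolated between r1=5 and r2=4.5 at t=0.783) (area = (24/2)·4.608²·sin(360°/24) = 65.96 mm²); the r=10 cylinder at (10.5, 4.5) contributes a regular 24-gon of circumradius 10 (area = (24/2)·10.000²·sin(360°/24) = 310.58 mm²); Taking the first minus the rest: starting from the cone (115.40 mm²), the cone at (5, -1) partially overlaps it — only the 36.00 mm² overlap (of its 65.96 mm²) is removed, clipping the outline; the r=10 cylinder at (10.5, 4.5) partially overlaps it — only the 10.22 mm² overlap (of its 310.58 mm²) is removed, clipping the outline — area = 69.18 mm²; (whole slice rotated 50° about Z — lengths, areas and connectivity unchanged). So its area = 69.18 mm². Layer 36 (z = 7.2): the cone (r1=11→r2=5) has section circumradius 7.243 here — a regular 24-gon (area = (24/2)·7.243²·sin(360°/24) = 162.96 mm²); the cone at (5, -1) (r1=5→r2=4.5) has section circumradius 4.700 here — a regular 24-gon (area = (24/2)·4.700²·sin(360°/24) = 68.61 mm²); the r=10 cylinder at (10.5, 4.5) gives a regular 24-gon of circumradius 10 (constant along its height) (area = (24/2)·10.000²·sin(360°/24) = 310.58 mm²); Subtracting the remaining from the first: starting from the cone (162.96 mm²), the cone at (5, -1) partially overlaps it — only the 48.88 mm² overlap (of its 68.61 mm²) is removed, clipping the outline; the r=10 cylinder at (10.5, 4.5) partially overlaps it — only the 16.43 mm² overlap (of its 310.58 mm²) is removed, clipping the outline — area = 97.65 mm²; (rotated 50° about Z; rotation is an isometry so areas/perimeters/island counts are preserved). So its area = 97.65 mm². Layer 36 is larger (97.65 vs 69.18 mm²).

layer 36 (z = 7.2 mm)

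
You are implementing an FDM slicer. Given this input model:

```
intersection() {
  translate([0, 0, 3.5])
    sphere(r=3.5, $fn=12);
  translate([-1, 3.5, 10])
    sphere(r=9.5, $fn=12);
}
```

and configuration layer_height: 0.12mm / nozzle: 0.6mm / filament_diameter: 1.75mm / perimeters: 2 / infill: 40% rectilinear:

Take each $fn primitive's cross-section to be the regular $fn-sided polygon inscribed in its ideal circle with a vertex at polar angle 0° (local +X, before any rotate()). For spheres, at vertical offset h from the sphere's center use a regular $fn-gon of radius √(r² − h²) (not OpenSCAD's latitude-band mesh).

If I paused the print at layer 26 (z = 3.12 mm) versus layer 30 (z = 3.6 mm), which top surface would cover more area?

Layer 26 (z = 3.12): the r=3.5 sphere contributes a regular 12-gon of circumradius √(3.5²−0.38²) = 3.479 (area = (12/2)·3.479²·sin(360°/12) = 36.32 mm²); the r=9.5 sphere at (-1, 3.5) contributes a regular 12-gon of circumradius √(9.5²−6.88²) = 6.551 (area = (12/2)·6.551²·sin(360°/12) = 128.75 mm²); Keeping only the common overlap: the r=9.5 sphere at (-1, 3.5) partially overlaps the r=3.5 sphere; clipping to the common part keeps 34.03 mm² — area = 34.03 mm². So its area = 34.03 mm². Layer 30 (z = 3.6): the sphere: section is a regular 12-gon, circumradius = √(r²−h²) = √(3.5²−0.1²) = 3.499 (area = (12/2)·3.499²·sin(360°/12) = 36.72 mm²); the r=9.5 sphere at (-1, 3.5) slices to a regular 12-gon of circumradius 7.021 (√(r²−h²) with h=6.4 from center) (area = (12/2)·7.021²·sin(360°/12) = 147.87 mm²); After intersecting: the r=9.5 sphere at (-1, 3.5) partially overlaps the r=3.5 sphere; clipping to the common part keeps 36.19 mm² — area = 36.19 mm². So its area = 36.19 mm². Layer 30 is larger (36.19 vs 34.03 mm²).

layer 30 (z = 3.6 mm)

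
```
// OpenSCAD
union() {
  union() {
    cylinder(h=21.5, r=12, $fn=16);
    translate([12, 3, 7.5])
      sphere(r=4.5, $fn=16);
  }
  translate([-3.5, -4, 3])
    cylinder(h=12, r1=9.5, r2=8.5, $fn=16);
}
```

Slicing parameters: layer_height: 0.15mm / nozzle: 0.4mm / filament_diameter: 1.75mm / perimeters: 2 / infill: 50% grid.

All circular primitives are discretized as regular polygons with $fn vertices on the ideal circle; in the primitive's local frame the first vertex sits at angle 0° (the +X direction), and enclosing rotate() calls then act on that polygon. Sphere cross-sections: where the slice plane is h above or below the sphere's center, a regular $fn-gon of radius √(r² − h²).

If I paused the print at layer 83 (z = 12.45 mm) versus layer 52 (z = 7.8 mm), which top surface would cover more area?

Layer 83 (z = 12.45): the r=12 cylinder gives a regular 16-gon of circumradius 12 (constant along its height) (area = (16/2)·12.000²·sin(360°/16) = 440.85 mm²); the sphere at (12, 3) does not reach this height (|z−center|=4.950 > r=4.5); Combining (union): only the r=12 cylinder is present, so the union is just that shape — area = 440.85 mm²; the cone at (-3.5, -4) contributes a regular 16-gon of circumradius 8.713 (interpolated between r1=9.5 and r2=8.5 at t=0.787) (area = (16/2)·8.713²·sin(360°/16) = 232.39 mm²); Taking the union: the regions partially overlap — summed areas 673.24 mm² minus the doubly-counted overlap 207.55 mm² gives 465.69 mm² — area = 465.69 mm². So its area = 465.69 mm². Layer 52 (z = 7.8): the r=12 cylinder gives a regular 16-gon of circumradius 12 (constant along its height) (area = (16/2)·12.000²·sin(360°/16) = 440.85 mm²); the r=4.5 sphere at (12, 3) contributes a regular 16-gon of circumradius √(4.5²−0.3²) = 4.490 (area = (16/2)·4.490²·sin(360°/16) = 61.72 mm²); Taking the union: the regions partially overlap — summed areas 502.57 mm² minus the doubly-counted overlap 23.93 mm² gives 478.64 mm² — area = 478.64 mm²; the cone at (-3.5, -4) (r1=9.5→r2=8.5) has section circumradius 9.100 here — a regular 16-gon (area = (16/2)·9.100²·sin(360°/16) = 253.52 mm²); Merging all regions: the regions partially overlap — summed areas 732.16 mm² minus the doubly-counted overlap 220.70 mm² gives 511.47 mm² — area = 511.47 mm². So its area = 511.47 mm². Layer 52 is larger (511.47 vs 465.69 mm²).

layer 52 (z = 7.8 mm)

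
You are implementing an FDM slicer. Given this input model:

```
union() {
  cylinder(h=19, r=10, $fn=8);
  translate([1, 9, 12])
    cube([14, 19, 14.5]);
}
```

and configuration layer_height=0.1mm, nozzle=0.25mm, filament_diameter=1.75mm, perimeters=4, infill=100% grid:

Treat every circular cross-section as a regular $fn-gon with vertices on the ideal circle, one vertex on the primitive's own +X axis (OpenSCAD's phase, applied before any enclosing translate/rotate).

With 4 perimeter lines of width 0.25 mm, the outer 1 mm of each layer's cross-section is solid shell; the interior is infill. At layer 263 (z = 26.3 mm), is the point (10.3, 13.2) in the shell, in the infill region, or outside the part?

At z = 26.3 mm: the cylinder is absent (z outside [0, 19]); the cube at (1, 9) (footprint 14×19) is included at this height; Taking the union: only the 14×19 cube at (1, 9) is present, so the union is just that shape — 1 connected region. Overall, the cross-section is a single solid region. The nearest boundary edge runs (1.00, 9.00)→(15.00, 9.00); distance from the point to it = 4.20 mm. The point is inside the cross-section and 4.20 mm from the nearest boundary — more than the 1 mm shell width (4 × 0.25), so it's in the infill interior.

infill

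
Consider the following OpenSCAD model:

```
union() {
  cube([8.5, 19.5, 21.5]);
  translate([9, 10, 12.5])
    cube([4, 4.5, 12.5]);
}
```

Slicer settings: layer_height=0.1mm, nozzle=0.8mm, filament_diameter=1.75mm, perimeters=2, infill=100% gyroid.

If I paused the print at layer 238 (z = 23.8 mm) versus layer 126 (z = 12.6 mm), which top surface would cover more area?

Layer 238 (z = 23.8): the cube is not intersected at this z (z outside [0, 21.5]); the 4×4.5 cube at (9, 10) contributes its full rectangle (area 18.00 mm²); Merging all regions: only the 4×4.5 cube at (9, 10) is present, so the union is just that shape — area = 18.00 mm². So its area = 18.00 mm². Layer 126 (z = 12.6): the cube (footprint 8.5×19.5) is included at this height (area 165.75 mm²); the cube at (9, 10) is present — its section is the full 4×4.5 rectangle (area 18.00 mm²); Taking the union: the 2 present regions are separate (no shared area or edge), so areas and boundary lengths simply add and each stays a separate island — area = 183.75 mm². So its area = 183.75 mm². Layer 126 is larger (183.75 vs 18.00 mm²).

layer 126 (z = 12.6 mm)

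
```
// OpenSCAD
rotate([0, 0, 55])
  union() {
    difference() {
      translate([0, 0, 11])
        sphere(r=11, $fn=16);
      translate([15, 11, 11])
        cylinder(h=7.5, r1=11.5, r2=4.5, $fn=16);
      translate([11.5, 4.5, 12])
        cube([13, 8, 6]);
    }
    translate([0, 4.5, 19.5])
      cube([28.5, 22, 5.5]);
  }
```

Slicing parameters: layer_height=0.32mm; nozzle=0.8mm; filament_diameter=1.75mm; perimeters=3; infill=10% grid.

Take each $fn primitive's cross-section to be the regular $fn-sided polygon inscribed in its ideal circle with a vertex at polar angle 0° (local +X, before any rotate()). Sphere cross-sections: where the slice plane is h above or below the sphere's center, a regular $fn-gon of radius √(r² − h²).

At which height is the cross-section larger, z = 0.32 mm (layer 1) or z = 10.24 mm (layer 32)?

layer 32 (z = 10.24 mm)

Layer 1 (z = 0.32): the r=11 sphere contributes a regular 16-gon of circumradius √(11²−10.68²) = 2.634 (area = (16/2)·2.634²·sin(360°/16) = 21.24 mm²); the cone at (15, 11) is absent (z outside [11, 18.5]); the cube at (11.5, 4.5) is absent (z outside [12, 18]); Subtracting the remaining from the first: none of the subtracted shapes is present at this height, so the r=11 sphere is unchanged — area = 21.24 mm²; the cube at (0, 4.5) is not intersected at this z (z outside [19.5, 25]); Combining (union): only that combined region is present, so the union is just that shape — area = 21.24 mm²; (rotated 55° about Z; rotation is an isometry so areas/perimeters/island counts are preserved). So its area = 21.24 mm². Layer 32 (z = 10.24): the r=11 sphere slices to a regular 16-gon of circumradius 10.974 (√(r²−h²) with h=0.76 from center) (area = (16/2)·10.974²·sin(360°/16) = 368.67 mm²); the cone at (15, 11) is not intersected at this z (z outside [11, 18.5]); the cube at (11.5, 4.5) does not reach this height (z outside [12, 18]); Taking the first minus the rest: none of the subtracted shapes is present at this height, so the r=11 sphere is unchanged — area = 368.67 mm²; the cube at (0, 4.5) is absent (z outside [19.5, 25]); Combining (union): only that combined region is present, so the union is just that shape — area = 368.67 mm²; (rotated 55° about Z; rotation is an isometry so areas/perimeters/island counts are preserved). So its area = 368.67 mm². Layer 32 is larger (368.67 vs 21.24 mm²).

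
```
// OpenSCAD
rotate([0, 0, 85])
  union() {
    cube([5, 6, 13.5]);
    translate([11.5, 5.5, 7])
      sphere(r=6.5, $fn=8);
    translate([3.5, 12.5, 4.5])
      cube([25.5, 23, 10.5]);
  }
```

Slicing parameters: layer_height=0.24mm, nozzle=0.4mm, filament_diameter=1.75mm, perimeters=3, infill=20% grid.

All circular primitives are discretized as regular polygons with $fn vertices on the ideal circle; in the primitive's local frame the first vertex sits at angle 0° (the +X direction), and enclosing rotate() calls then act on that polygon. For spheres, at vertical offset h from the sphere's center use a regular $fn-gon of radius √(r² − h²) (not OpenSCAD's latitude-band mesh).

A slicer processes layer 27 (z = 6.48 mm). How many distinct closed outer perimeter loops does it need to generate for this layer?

3

At z = 6.48 mm: the cube is present — its section is the full 5×6 rectangle; the sphere at (11.5, 5.5): section is a regular 8-gon, circumradius = √(r²−h²) = √(6.5²−0.52²) = 6.479; the 25.5×23 cube at (3.5, 12.5) contributes its full rectangle; Combining (union): the 3 present regions are separate (no shared area or edge), so areas and boundary lengths simply add and each stays a separate island — 3 connected regions; (whole slice rotated 85° about Z — lengths, areas and connectivity unchanged). The result has 3 disconnected regions.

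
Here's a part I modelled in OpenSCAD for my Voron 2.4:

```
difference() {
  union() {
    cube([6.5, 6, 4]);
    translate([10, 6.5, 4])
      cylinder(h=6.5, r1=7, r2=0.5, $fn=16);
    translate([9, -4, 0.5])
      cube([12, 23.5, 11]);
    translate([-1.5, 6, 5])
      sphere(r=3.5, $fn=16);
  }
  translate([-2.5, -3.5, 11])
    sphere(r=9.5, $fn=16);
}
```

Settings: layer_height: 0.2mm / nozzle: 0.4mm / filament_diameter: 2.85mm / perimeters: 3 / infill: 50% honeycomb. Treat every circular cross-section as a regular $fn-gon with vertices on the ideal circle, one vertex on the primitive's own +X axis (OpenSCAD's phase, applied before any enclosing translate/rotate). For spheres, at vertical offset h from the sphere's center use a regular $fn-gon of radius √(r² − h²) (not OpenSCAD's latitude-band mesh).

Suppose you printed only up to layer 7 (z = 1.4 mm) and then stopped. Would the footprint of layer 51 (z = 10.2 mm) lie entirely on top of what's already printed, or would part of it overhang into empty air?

entirely on top

Compare the two slices. At z = 1.4: the cube is present — its section is the full 6.5×6 rectangle (area 39.00 mm²); the cone at (10, 6.5) is not intersected at this z (z outside [4, 10.5]); the cube at (9, -4) is present — its section is the full 12×23.5 rectangle (area 282.00 mm²); the sphere at (-1.5, 6) is absent (|z−center|=3.600 > r=3.5); Merging all regions: the 2 present regions are separate (no shared area or edge), so areas and boundary lengths simply add and each stays a separate island — area = 321.00 mm²; the sphere at (-2.5, -3.5) is absent (|z−center|=9.600 > r=9.5); After the difference (first − rest): none of the subtracted shapes is present at this height, so the result so far is unchanged — area = 321.00 mm². At z = 10.2: the cube is absent (z outside [0, 4]); the cone at (10, 6.5) (r1=7→r2=0.5) has section circumradius 0.800 here — a regular 16-gon (area = (16/2)·0.800²·sin(360°/16) = 1.96 mm²); the 12×23.5 cube at (9, -4) contributes its full rectangle (area 282.00 mm²); the sphere at (-1.5, 6) is not intersected at this z (|z−center|=5.200 > r=3.5); Merging all regions: the cone at (10, 6.5) lies entirely inside the 12×23.5 cube at (9, -4), so the union is just the 12×23.5 cube at (9, -4) — area = 282.00 mm²; the sphere at (-2.5, -3.5): section is a regular 16-gon, circumradius = √(r²−h²) = √(9.5²−0.8²) = 9.466 (area = (16/2)·9.466²·sin(360°/16) = 274.34 mm²); Subtracting the remaining from the first: starting from the result so far (282.00 mm²), the r=9.5 sphere at (-2.5, -3.5) misses the remaining region (no effect) — area = 282.00 mm². Checking containment: the cross-section at z = 10.2 is a subset of the cross-section at z = 1.4.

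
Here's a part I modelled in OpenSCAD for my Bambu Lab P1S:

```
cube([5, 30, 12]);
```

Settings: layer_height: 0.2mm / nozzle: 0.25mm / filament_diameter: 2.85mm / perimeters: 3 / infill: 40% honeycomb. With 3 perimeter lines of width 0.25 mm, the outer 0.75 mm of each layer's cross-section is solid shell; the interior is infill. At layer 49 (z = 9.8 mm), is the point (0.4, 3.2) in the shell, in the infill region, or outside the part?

shell

At z = 9.8 mm: the cube is present — its section is the full 5×30 rectangle. Overall, the cross-section is a single solid region. The nearest boundary edge runs (0.00, 30.00)→(0.00, 0.00); distance from the point to it = 0.40 mm. The point is inside the cross-section, 0.40 mm from the nearest boundary — within the 0.75 mm shell band (3 × 0.25).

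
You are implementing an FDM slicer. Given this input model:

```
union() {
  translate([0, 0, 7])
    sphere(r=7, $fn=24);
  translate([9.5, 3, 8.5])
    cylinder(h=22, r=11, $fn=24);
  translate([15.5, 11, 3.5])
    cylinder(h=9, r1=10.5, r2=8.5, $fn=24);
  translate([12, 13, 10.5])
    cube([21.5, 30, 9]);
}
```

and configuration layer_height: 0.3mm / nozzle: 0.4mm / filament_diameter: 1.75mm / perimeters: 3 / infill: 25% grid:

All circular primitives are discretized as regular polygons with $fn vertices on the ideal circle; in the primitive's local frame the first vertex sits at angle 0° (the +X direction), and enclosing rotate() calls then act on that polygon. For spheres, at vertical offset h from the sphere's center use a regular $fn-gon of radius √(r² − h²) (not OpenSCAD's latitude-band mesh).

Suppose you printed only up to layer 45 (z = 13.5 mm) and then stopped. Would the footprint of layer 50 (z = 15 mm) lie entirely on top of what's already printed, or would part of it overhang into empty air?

entirely on top

Compare the two slices. At z = 13.5: the r=7 sphere contributes a regular 24-gon of circumradius √(7²−6.5²) = 2.598 (area = (24/2)·2.598²·sin(360°/24) = 20.96 mm²); the cylinder at (9.5, 3): section is a regular 24-gon, circumradius r=11 (area = (24/2)·11.000²·sin(360°/24) = 375.81 mm²); the cone at (15.5, 11) is absent (z outside [3.5, 12.5]); the cube at (12, 13) is present — its section is the full 21.5×30 rectangle (area 645.00 mm²); Combining (union): the regions partially overlap — summed areas 1041.77 mm² minus the doubly-counted overlap 15.64 mm² gives 1026.13 mm² — area = 1026.13 mm². At z = 15: the sphere does not reach this height (|z−center|=8.000 > r=7); the r=11 cylinder at (9.5, 3) gives a regular 24-gon of circumradius 11 (constant along its height) (area = (24/2)·11.000²·sin(360°/24) = 375.81 mm²); the cone at (15.5, 11) is absent (z outside [3.5, 12.5]); the cube at (12, 13) is present — its section is the full 21.5×30 rectangle (area 645.00 mm²); Combining (union): the regions partially overlap — summed areas 1020.81 mm² minus the doubly-counted overlap 0.70 mm² gives 1020.11 mm² — area = 1020.11 mm². Checking containment: the cross-section at z = 15 is a subset of the cross-section at z = 13.5.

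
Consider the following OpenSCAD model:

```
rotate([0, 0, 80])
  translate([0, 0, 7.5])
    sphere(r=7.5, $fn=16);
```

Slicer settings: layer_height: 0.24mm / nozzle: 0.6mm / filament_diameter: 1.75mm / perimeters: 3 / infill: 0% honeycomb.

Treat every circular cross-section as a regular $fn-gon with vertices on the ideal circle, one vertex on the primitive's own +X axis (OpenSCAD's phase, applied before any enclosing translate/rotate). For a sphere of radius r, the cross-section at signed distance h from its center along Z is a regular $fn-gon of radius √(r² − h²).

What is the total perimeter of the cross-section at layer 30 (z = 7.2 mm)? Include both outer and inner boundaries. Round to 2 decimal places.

At z = 7.2 mm: the r=7.5 sphere slices to a regular 16-gon of circumradius 7.494 (√(r²−h²) with h=0.3 from center) (perimeter = 2·16·7.494·sin(180°/16) = 46.78 mm); (rotated 80° about Z; rotation is an isometry so areas/perimeters/island counts are preserved). Overall, the cross-section is a single solid region. Total boundary length (outer) = 46.78 mm.

46.78 mm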